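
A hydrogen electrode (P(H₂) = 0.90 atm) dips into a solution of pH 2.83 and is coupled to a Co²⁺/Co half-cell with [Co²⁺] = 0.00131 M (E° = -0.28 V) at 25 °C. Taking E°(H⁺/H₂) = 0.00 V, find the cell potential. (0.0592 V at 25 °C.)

The hydrogen couple is the cathode, so E°_cell = 0.28 V; n = 2.
[H⁺] = 10^(−2.83) = 0.0015 M, and Q = [Co²⁺]·P(H₂) / [H⁺]^2 = 539.
E = E° − (0.0592/2) log Q = 0.28 − (0.0592/2)(2.732) = 0.199 V.

0.20 V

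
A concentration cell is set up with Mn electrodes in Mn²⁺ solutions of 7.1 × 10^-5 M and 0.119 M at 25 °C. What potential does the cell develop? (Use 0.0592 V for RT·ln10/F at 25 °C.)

Both half-cells are Mn²⁺/Mn, so E°_cell = 0. The concentrated side is the cathode; the cell reaction moves Mn²⁺ from high to low concentration with n = 2.
Q = [Mn²⁺]_dilute/[Mn²⁺]_conc = 7.1 × 10^-5/0.119 = 5.97 × 10^-4.
E = 0 − (0.0592/2) log Q = −(0.0592/2)(-3.224) = 0.0954 V.

0.095 V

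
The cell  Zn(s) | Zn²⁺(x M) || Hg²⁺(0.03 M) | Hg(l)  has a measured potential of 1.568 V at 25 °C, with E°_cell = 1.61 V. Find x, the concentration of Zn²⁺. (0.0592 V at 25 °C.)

0.79 M

From the Nernst equation, log Q = n(E° − E)/0.0592 = 2(1.61 − 1.568)/0.0592 = 1.419, so Q = 26.2.
With Q = [Zn²⁺]/[Hg²⁺] and the known concentrations, [Zn²⁺] in the numerator gives [Zn²⁺] = 0.79 M.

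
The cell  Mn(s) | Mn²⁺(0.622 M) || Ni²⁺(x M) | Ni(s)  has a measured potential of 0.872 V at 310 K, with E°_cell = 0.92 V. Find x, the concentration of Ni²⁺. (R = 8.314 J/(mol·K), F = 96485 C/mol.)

0.017 M

From the Nernst equation, ln Q = nF(E° − E)/RT = 2×96485×(0.92 − 0.872)/(8.314×310) = 3.594, so Q = 36.4.
With Q = [Mn²⁺]/[Ni²⁺] and the known concentrations, [Ni²⁺] in the denominator gives [Ni²⁺] = 0.017 M.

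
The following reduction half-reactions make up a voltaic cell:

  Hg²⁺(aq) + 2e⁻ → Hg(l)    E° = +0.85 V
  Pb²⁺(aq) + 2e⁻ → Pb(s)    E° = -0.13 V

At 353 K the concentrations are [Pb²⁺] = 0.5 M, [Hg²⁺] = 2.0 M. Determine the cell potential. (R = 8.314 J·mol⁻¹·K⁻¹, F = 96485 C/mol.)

The Hg²⁺/Hg couple has the higher reduction potential and acts as the cathode, so E°_cell = +0.85 − (-0.13) = 0.98 V.
Balancing electrons gives n = 2; the reaction quotient is Q = [Pb²⁺]/[Hg²⁺] = 0.250.
E = E° − (RT/nF) ln Q = 0.98 − (8.314×353)/(2×96485) × (-1.386) = 0.980 + 0.021 = 1.001 V.

1.00 V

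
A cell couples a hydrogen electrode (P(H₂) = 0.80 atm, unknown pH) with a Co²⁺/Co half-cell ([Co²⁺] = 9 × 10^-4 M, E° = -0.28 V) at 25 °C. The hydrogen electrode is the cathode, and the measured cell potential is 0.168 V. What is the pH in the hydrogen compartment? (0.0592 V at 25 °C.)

E°_cell = 0.28 V and n = 2.
log Q = n(E° − E)/0.0592 = 2×(0.28 − 0.168)/0.0592 = 3.784.
With Q = [Co²⁺]·P(H₂) / [H⁺]^2, solving for [H⁺] gives log[H⁺] = -3.463, so pH = 3.46.

pH = 3.46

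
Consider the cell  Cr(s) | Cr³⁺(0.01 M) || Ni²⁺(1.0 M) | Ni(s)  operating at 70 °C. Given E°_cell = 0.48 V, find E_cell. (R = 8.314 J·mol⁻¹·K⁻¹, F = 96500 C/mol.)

0.525 V

Balancing electrons gives n = 6; the reaction quotient is Q = [Cr³⁺]^2/[Ni²⁺]^3 = 1 × 10^-4.
E = E° − (RT/nF) ln Q = 0.48 − (8.314×343)/(6×96500) × (-9.210) = 0.480 + 0.045 = 0.525 V.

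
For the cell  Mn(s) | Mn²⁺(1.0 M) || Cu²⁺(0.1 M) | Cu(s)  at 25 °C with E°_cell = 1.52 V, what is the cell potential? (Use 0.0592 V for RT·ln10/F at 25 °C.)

1.49 V

Balancing electrons gives n = 2; the reaction quotient is Q = [Mn²⁺]/[Cu²⁺] = 10.0.
At 25 °C, E = E° − (0.0592/n) log Q = 1.52 − (0.0592/2)(1.000) = 1.520 − 0.030 = 1.490 V.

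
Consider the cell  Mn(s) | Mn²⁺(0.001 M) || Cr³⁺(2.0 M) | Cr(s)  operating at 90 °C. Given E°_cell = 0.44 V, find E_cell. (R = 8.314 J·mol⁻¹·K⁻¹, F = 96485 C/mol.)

Balancing electrons gives n = 6; the reaction quotient is Q = [Mn²⁺]^3/[Cr³⁺]^2 = 2.5 × 10^-10.
E = E° − (RT/nF) ln Q = 0.44 − (8.314×363)/(6×96485) × (-22.110) = 0.440 + 0.115 = 0.555 V.

0.555 V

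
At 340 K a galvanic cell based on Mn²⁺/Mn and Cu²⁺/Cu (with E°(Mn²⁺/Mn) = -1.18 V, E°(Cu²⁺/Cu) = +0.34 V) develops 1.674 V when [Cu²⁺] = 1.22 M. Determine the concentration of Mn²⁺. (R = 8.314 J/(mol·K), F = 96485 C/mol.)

3.3 × 10^-5 M

From the Nernst equation, ln Q = nF(E° − E)/RT = 2×96485×(1.52 − 1.674)/(8.314×340) = -10.513, so Q = 2.72 × 10^-5.
With Q = [Mn²⁺]/[Cu²⁺] and the known concentrations, [Mn²⁺] in the numerator gives [Mn²⁺] = 3.3 × 10^-5 M.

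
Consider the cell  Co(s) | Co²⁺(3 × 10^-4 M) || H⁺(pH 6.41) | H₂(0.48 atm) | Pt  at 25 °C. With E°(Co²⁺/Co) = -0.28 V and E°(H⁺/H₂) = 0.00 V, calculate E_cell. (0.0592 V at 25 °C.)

0.014 V

The hydrogen couple is the cathode, so E°_cell = 0.28 V; n = 2.
[H⁺] = 10^(−6.41) = 3.9 × 10^-7 M, and Q = [Co²⁺]·P(H₂) / [H⁺]^2 = 9.51 × 10^8.
E = E° − (0.0592/2) log Q = 0.28 − (0.0592/2)(8.978) = 0.014 V.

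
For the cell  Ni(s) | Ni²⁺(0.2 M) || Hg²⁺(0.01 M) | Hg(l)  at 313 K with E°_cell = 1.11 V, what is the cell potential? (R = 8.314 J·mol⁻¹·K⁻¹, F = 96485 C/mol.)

Balancing electrons gives n = 2; the reaction quotient is Q = [Ni²⁺]/[Hg²⁺] = 20.0.
E = E° − (RT/nF) ln Q = 1.11 − (8.314×313)/(2×96485) × (2.996) = 1.110 − 0.040 = 1.070 V.

1.07 V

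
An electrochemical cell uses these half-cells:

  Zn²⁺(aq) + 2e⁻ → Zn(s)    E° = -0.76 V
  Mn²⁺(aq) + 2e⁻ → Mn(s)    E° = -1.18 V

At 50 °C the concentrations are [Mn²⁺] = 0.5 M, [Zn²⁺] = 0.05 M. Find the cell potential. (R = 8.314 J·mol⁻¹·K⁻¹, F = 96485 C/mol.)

0.388 V

The Zn²⁺/Zn couple has the higher reduction potential and acts as the cathode, so E°_cell = -0.76 − (-1.18) = 0.42 V.
Balancing electrons gives n = 2; the reaction quotient is Q = [Mn²⁺]/[Zn²⁺] = 10.0.
E = E° − (RT/nF) ln Q = 0.42 − (8.314×323)/(2×96485) × (2.303) = 0.420 − 0.032 = 0.388 V.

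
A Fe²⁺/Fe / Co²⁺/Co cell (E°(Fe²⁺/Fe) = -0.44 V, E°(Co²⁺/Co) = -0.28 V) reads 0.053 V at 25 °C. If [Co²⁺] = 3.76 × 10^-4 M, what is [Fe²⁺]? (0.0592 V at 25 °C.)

From the Nernst equation, log Q = n(E° − E)/0.0592 = 2(0.16 − 0.053)/0.0592 = 3.615, so Q = 4120.
With Q = [Fe²⁺]/[Co²⁺] and the known concentrations, [Fe²⁺] in the numerator gives [Fe²⁺] = 1.5 M.

1.5 M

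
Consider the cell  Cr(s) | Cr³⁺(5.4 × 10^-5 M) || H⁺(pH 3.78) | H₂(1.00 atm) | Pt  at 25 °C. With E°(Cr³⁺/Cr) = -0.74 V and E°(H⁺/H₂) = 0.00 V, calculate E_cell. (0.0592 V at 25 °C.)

0.60 V

The hydrogen couple is the cathode, so E°_cell = 0.74 V; n = 6.
[H⁺] = 10^(−3.78) = 1.7 × 10^-4 M, and Q = [Cr³⁺]^2·P(H₂)^3 / [H⁺]^6 = 1.4 × 10^14.
E = E° − (0.0592/6) log Q = 0.74 − (0.0592/6)(14.145) = 0.600 V.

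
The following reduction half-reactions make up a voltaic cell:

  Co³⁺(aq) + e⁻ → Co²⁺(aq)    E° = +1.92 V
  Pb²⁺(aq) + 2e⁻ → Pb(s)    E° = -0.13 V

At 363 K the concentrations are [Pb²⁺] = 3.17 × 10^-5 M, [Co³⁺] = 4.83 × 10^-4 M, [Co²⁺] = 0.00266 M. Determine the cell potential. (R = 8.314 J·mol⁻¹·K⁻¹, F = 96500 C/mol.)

The Co³⁺/Co²⁺ couple has the higher reduction potential and acts as the cathode, so E°_cell = +1.92 − (-0.13) = 2.05 V.
Balancing electrons gives n = 2; the reaction quotient is Q = [Pb²⁺]·[Co²⁺]^2/[Co³⁺]^2 = 9.61 × 10^-4.
E = E° − (RT/nF) ln Q = 2.05 − (8.314×363)/(2×96500) × (-6.947) = 2.050 + 0.109 = 2.159 V.

2.16 V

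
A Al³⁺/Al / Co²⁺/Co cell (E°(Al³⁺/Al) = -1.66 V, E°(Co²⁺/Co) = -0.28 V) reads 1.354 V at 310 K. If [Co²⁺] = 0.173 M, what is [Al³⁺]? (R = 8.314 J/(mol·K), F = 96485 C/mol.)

From the Nernst equation, ln Q = nF(E° − E)/RT = 6×96485×(1.38 − 1.354)/(8.314×310) = 5.840, so Q = 344.
With Q = [Al³⁺]^2/[Co²⁺]^3 and the known concentrations, [Al³⁺]^2 in the numerator gives [Al³⁺] = 1.3 M.

1.3 M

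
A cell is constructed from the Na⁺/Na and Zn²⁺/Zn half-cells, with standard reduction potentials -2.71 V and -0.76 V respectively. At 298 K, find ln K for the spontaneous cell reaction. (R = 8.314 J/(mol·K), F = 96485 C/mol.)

ln K = 151.9

E°_cell = -0.76 − (-2.71) = 1.95 V, with n = 2 electrons transferred.
At equilibrium E = 0, so the Nernst equation gives ln K = nFE°/RT = (2)(96485)(1.95)/((8.314)(298)) = 151.88.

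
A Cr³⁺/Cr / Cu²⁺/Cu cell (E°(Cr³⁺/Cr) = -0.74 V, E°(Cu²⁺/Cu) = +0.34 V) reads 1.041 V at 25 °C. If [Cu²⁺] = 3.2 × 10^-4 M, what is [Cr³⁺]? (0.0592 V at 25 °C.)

5.4 × 10^-4 M

From the Nernst equation, log Q = n(E° − E)/0.0592 = 6(1.08 − 1.041)/0.0592 = 3.953, so Q = 8970.
With Q = [Cr³⁺]^2/[Cu²⁺]^3 and the known concentrations, [Cr³⁺]^2 in the numerator gives [Cr³⁺] = 5.4 × 10^-4 M.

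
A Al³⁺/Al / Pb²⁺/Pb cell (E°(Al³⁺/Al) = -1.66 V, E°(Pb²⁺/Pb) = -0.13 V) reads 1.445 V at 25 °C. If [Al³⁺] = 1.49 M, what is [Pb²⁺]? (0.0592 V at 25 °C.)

From the Nernst equation, log Q = n(E° − E)/0.0592 = 6(1.53 − 1.445)/0.0592 = 8.615, so Q = 4.12 × 10^8.
With Q = [Al³⁺]^2/[Pb²⁺]^3 and the known concentrations, [Pb²⁺]^3 in the denominator gives [Pb²⁺] = 0.0018 M.

0.0018 M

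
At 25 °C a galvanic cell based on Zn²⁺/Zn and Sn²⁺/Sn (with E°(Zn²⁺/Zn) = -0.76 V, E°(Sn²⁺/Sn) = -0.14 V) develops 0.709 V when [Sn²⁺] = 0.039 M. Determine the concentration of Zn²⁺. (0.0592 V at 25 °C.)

From the Nernst equation, log Q = n(E° − E)/0.0592 = 2(0.62 − 0.709)/0.0592 = -3.007, so Q = 9.85 × 10^-4.
With Q = [Zn²⁺]/[Sn²⁺] and the known concentrations, [Zn²⁺] in the numerator gives [Zn²⁺] = 3.8 × 10^-5 M.

3.8 × 10^-5 M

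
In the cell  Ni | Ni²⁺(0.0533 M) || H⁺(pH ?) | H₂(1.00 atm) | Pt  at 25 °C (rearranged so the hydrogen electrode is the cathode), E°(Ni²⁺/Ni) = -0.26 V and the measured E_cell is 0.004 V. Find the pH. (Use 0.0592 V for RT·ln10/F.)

E°_cell = 0.26 V and n = 2.
log Q = n(E° − E)/0.0592 = 2×(0.26 − 0.004)/0.0592 = 8.649.
With Q = [Ni²⁺]·P(H₂) / [H⁺]^2, solving for [H⁺] gives log[H⁺] = -4.961, so pH = 4.96.

pH = 4.96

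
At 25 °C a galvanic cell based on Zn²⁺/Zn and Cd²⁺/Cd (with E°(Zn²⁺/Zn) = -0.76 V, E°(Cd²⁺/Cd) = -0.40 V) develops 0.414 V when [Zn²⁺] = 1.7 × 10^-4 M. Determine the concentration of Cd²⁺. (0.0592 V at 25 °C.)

0.011 M

From the Nernst equation, log Q = n(E° − E)/0.0592 = 2(0.36 − 0.414)/0.0592 = -1.824, so Q = 0.0150.
With Q = [Zn²⁺]/[Cd²⁺] and the known concentrations, [Cd²⁺] in the denominator gives [Cd²⁺] = 0.011 M.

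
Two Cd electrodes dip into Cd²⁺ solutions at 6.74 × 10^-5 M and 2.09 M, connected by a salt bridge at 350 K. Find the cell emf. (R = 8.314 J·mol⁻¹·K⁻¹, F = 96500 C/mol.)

Both half-cells are Cd²⁺/Cd, so E°_cell = 0. The concentrated side is the cathode; the cell reaction moves Cd²⁺ from high to low concentration with n = 2.
Q = [Cd²⁺]_dilute/[Cd²⁺]_conc = 6.74 × 10^-5/2.09 = 3.22 × 10^-5.
E = 0 − (RT/nF) ln Q = −((8.314×350)/(2×96500))(-10.342) = 0.1559 V.

0.16 V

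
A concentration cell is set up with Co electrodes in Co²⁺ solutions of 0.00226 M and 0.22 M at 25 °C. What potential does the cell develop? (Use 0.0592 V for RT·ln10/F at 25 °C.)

Both half-cells are Co²⁺/Co, so E°_cell = 0. The concentrated side is the cathode; the cell reaction moves Co²⁺ from high to low concentration with n = 2.
Q = [Co²⁺]_dilute/[Co²⁺]_conc = 0.00226/0.22 = 0.0103.
E = 0 − (0.0592/2) log Q = −(0.0592/2)(-1.988) = 0.0588 V.

0.059 V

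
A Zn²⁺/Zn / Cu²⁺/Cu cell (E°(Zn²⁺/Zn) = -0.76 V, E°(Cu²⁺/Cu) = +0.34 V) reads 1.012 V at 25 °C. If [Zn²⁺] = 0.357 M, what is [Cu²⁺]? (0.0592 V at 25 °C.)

From the Nernst equation, log Q = n(E° − E)/0.0592 = 2(1.10 − 1.012)/0.0592 = 2.973, so Q = 940.
With Q = [Zn²⁺]/[Cu²⁺] and the known concentrations, [Cu²⁺] in the denominator gives [Cu²⁺] = 3.8 × 10^-4 M.

3.8 × 10^-4 M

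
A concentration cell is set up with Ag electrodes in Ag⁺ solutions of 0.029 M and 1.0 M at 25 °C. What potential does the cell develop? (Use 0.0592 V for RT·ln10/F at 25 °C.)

Both half-cells are Ag⁺/Ag, so E°_cell = 0. The concentrated side is the cathode; the cell reaction moves Ag⁺ from high to low concentration with n = 1.
Q = [Ag⁺]_dilute/[Ag⁺]_conc = 0.029/1.0 = 0.0290.
E = 0 − (0.0592/1) log Q = −(0.0592/1)(-1.538) = 0.0910 V.

0.091 V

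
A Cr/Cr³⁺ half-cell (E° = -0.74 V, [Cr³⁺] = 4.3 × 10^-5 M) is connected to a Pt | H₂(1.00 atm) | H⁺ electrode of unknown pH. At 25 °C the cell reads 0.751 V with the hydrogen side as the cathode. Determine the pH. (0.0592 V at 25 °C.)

pH = 1.27

E°_cell = 0.74 V and n = 6.
log Q = n(E° − E)/0.0592 = 6×(0.74 − 0.751)/0.0592 = -1.115.
With Q = [Cr³⁺]^2·P(H₂)^3 / [H⁺]^6, solving for [H⁺] gives log[H⁺] = -1.270, so pH = 1.27.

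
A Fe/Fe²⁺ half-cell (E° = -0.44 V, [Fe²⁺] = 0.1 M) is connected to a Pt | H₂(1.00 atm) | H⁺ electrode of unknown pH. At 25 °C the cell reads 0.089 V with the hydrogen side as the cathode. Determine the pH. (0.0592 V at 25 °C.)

E°_cell = 0.44 V and n = 2.
log Q = n(E° − E)/0.0592 = 2×(0.44 − 0.089)/0.0592 = 11.858.
With Q = [Fe²⁺]·P(H₂) / [H⁺]^2, solving for [H⁺] gives log[H⁺] = -6.429, so pH = 6.43.

pH = 6.43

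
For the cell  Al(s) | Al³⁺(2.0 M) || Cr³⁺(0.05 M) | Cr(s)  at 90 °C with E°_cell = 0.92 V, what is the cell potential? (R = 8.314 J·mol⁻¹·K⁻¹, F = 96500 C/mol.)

0.882 V

Balancing electrons gives n = 3; the reaction quotient is Q = [Al³⁺]/[Cr³⁺] = 40.0.
E = E° − (RT/nF) ln Q = 0.92 − (8.314×363)/(3×96500) × (3.689) = 0.920 − 0.038 = 0.882 V.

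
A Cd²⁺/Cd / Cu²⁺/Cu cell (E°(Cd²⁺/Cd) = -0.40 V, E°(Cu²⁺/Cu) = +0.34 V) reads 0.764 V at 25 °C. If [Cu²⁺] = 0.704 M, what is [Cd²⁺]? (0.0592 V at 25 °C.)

0.11 M

From the Nernst equation, log Q = n(E° − E)/0.0592 = 2(0.74 − 0.764)/0.0592 = -0.811, so Q = 0.155.
With Q = [Cd²⁺]/[Cu²⁺] and the known concentrations, [Cd²⁺] in the numerator gives [Cd²⁺] = 0.11 M.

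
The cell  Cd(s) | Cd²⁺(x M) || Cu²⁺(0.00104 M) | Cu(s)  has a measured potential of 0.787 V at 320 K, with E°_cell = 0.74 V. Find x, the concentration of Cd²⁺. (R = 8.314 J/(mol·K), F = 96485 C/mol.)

3.4 × 10^-5 M

From the Nernst equation, ln Q = nF(E° − E)/RT = 2×96485×(0.74 − 0.787)/(8.314×320) = -3.409, so Q = 0.0331.
With Q = [Cd²⁺]/[Cu²⁺] and the known concentrations, [Cd²⁺] in the numerator gives [Cd²⁺] = 3.4 × 10^-5 M.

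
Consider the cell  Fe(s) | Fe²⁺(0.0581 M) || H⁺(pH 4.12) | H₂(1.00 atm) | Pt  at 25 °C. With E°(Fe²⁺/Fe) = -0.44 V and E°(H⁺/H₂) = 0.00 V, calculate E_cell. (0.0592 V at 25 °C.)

The hydrogen couple is the cathode, so E°_cell = 0.44 V; n = 2.
[H⁺] = 10^(−4.12) = 7.6 × 10^-5 M, and Q = [Fe²⁺]·P(H₂) / [H⁺]^2 = 1.01 × 10^7.
E = E° − (0.0592/2) log Q = 0.44 − (0.0592/2)(7.004) = 0.233 V.

0.23 V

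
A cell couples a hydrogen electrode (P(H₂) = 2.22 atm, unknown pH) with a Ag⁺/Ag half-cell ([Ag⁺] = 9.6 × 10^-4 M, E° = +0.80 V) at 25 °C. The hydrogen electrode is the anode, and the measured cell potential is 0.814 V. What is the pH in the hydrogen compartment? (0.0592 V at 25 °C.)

pH = 3.08

E°_cell = 0.80 V and n = 2.
log Q = n(E° − E)/0.0592 = 2×(0.80 − 0.814)/0.0592 = -0.473.
With Q = [H⁺]^2 / ([Ag⁺]^2·P(H₂)), solving for [H⁺] gives log[H⁺] = -3.081, so pH = 3.08.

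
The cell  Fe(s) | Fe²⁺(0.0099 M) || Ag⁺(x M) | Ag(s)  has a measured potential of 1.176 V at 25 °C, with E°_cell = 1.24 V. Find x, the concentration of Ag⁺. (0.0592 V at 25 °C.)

0.0083 M

From the Nernst equation, log Q = n(E° − E)/0.0592 = 2(1.24 − 1.176)/0.0592 = 2.162, so Q = 145.
With Q = [Fe²⁺]/[Ag⁺]^2 and the known concentrations, [Ag⁺]^2 in the denominator gives [Ag⁺] = 0.0083 M.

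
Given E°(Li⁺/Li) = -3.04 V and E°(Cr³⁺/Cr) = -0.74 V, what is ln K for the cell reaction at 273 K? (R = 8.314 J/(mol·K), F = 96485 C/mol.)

ln K = 293.3

E°_cell = -0.74 − (-3.04) = 2.30 V, with n = 3 electrons transferred.
At equilibrium E = 0, so the Nernst equation gives ln K = nFE°/RT = (3)(96485)(2.30)/((8.314)(273)) = 293.32.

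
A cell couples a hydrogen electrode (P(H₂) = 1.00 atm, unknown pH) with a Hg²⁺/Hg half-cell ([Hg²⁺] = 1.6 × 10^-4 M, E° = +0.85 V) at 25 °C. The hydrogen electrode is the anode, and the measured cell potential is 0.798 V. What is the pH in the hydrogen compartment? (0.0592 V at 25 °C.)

pH = 1.02

E°_cell = 0.85 V and n = 2.
log Q = n(E° − E)/0.0592 = 2×(0.85 − 0.798)/0.0592 = 1.757.
With Q = [H⁺]^2 / ([Hg²⁺]·P(H₂)), solving for [H⁺] gives log[H⁺] = -1.020, so pH = 1.02.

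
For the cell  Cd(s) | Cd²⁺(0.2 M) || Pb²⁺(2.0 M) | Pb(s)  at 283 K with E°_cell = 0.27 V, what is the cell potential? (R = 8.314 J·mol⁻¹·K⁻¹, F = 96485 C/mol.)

0.298 V

Balancing electrons gives n = 2; the reaction quotient is Q = [Cd²⁺]/[Pb²⁺] = 0.100.
E = E° − (RT/nF) ln Q = 0.27 − (8.314×283)/(2×96485) × (-2.303) = 0.270 + 0.028 = 0.298 V.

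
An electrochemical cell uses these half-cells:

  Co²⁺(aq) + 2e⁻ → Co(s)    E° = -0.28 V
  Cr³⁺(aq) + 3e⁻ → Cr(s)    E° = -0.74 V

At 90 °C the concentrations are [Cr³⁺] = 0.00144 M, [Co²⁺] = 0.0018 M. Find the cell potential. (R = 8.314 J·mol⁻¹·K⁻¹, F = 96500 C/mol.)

The Co²⁺/Co couple has the higher reduction potential and acts as the cathode, so E°_cell = -0.28 − (-0.74) = 0.46 V.
Balancing electrons gives n = 6; the reaction quotient is Q = [Cr³⁺]^2/[Co²⁺]^3 = 356.
E = E° − (RT/nF) ln Q = 0.46 − (8.314×363)/(6×96500) × (5.874) = 0.460 − 0.031 = 0.429 V.

0.429 V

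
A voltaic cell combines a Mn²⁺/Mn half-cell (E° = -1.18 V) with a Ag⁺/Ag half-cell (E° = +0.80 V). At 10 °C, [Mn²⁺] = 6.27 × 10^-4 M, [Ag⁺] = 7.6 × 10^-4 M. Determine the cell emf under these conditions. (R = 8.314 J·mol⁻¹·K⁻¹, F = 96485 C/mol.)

1.89 V

The Ag⁺/Ag couple has the higher reduction potential and acts as the cathode, so E°_cell = +0.80 − (-1.18) = 1.98 V.
Balancing electrons gives n = 2; the reaction quotient is Q = [Mn²⁺]/[Ag⁺]^2 = 1090.
E = E° − (RT/nF) ln Q = 1.98 − (8.314×283)/(2×96485) × (6.990) = 1.980 − 0.085 = 1.895 V.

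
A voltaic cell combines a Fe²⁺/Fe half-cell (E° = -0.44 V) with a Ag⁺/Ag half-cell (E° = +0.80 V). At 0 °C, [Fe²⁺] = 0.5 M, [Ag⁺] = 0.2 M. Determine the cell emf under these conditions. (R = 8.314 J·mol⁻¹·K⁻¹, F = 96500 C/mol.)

The Ag⁺/Ag couple has the higher reduction potential and acts as the cathode, so E°_cell = +0.80 − (-0.44) = 1.24 V.
Balancing electrons gives n = 2; the reaction quotient is Q = [Fe²⁺]/[Ag⁺]^2 = 12.5.
E = E° − (RT/nF) ln Q = 1.24 − (8.314×273)/(2×96500) × (2.526) = 1.240 − 0.030 = 1.210 V.

1.21 V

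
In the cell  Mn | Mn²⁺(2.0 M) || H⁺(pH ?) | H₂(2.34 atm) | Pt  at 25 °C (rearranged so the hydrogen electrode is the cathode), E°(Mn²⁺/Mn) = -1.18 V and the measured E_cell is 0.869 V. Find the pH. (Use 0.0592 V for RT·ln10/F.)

pH = 4.92

E°_cell = 1.18 V and n = 2.
log Q = n(E° − E)/0.0592 = 2×(1.18 − 0.869)/0.0592 = 10.507.
With Q = [Mn²⁺]·P(H₂) / [H⁺]^2, solving for [H⁺] gives log[H⁺] = -4.918, so pH = 4.92.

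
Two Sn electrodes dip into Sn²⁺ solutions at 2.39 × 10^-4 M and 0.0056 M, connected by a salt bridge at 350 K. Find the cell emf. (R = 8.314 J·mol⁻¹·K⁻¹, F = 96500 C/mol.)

Both half-cells are Sn²⁺/Sn, so E°_cell = 0. The concentrated side is the cathode; the cell reaction moves Sn²⁺ from high to low concentration with n = 2.
Q = [Sn²⁺]_dilute/[Sn²⁺]_conc = 2.39 × 10^-4/0.0056 = 0.0427.
E = 0 − (RT/nF) ln Q = −((8.314×350)/(2×96500))(-3.154) = 0.0476 V.

0.048 V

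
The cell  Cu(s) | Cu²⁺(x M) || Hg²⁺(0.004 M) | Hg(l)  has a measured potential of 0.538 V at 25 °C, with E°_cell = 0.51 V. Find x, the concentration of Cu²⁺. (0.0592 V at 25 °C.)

4.5 × 10^-4 M

From the Nernst equation, log Q = n(E° − E)/0.0592 = 2(0.51 − 0.538)/0.0592 = -0.946, so Q = 0.113.
With Q = [Cu²⁺]/[Hg²⁺] and the known concentrations, [Cu²⁺] in the numerator gives [Cu²⁺] = 4.5 × 10^-4 M.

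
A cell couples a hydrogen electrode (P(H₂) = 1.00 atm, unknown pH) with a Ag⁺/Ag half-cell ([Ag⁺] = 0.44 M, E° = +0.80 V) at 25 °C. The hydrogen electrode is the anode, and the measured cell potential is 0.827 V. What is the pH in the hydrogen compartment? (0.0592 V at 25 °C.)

E°_cell = 0.80 V and n = 2.
log Q = n(E° − E)/0.0592 = 2×(0.80 − 0.827)/0.0592 = -0.912.
With Q = [H⁺]^2 / ([Ag⁺]^2·P(H₂)), solving for [H⁺] gives log[H⁺] = -0.813, so pH = 0.81.

pH = 0.81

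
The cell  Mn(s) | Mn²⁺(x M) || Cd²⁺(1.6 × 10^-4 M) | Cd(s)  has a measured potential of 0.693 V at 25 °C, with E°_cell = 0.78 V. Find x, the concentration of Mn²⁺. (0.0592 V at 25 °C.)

0.14 M

From the Nernst equation, log Q = n(E° − E)/0.0592 = 2(0.78 − 0.693)/0.0592 = 2.939, so Q = 869.
With Q = [Mn²⁺]/[Cd²⁺] and the known concentrations, [Mn²⁺] in the numerator gives [Mn²⁺] = 0.14 M.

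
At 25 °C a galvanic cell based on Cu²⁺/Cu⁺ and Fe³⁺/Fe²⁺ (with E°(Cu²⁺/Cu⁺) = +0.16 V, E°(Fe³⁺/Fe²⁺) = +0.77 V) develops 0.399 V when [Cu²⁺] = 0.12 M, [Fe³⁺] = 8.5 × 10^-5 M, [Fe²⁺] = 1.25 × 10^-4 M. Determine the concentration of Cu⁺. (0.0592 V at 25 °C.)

4.8 × 10^-5 M

From the Nernst equation, log Q = n(E° − E)/0.0592 = 1(0.61 − 0.399)/0.0592 = 3.564, so Q = 3670.
With Q = [Cu²⁺]·[Fe²⁺]/([Cu⁺]·[Fe³⁺]) and the known concentrations, [Cu⁺] in the denominator gives [Cu⁺] = 4.8 × 10^-5 M.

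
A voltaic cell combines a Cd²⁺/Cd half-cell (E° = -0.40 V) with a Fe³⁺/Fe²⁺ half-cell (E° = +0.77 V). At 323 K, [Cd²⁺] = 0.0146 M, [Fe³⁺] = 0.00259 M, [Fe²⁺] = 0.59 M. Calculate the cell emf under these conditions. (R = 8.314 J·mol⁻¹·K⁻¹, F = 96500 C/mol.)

1.08 V

The Fe³⁺/Fe²⁺ couple has the higher reduction potential and acts as the cathode, so E°_cell = +0.77 − (-0.40) = 1.17 V.
Balancing electrons gives n = 2; the reaction quotient is Q = [Cd²⁺]·[Fe²⁺]^2/[Fe³⁺]^2 = 758.
E = E° − (RT/nF) ln Q = 1.17 − (8.314×323)/(2×96500) × (6.630) = 1.170 − 0.092 = 1.078 V.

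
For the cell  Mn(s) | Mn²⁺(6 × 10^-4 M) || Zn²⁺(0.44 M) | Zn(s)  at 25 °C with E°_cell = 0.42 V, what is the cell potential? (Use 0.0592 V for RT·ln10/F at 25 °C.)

Balancing electrons gives n = 2; the reaction quotient is Q = [Mn²⁺]/[Zn²⁺] = 0.00136.
At 25 °C, E = E° − (0.0592/n) log Q = 0.42 − (0.0592/2)(-2.865) = 0.420 + 0.085 = 0.505 V.

0.505 V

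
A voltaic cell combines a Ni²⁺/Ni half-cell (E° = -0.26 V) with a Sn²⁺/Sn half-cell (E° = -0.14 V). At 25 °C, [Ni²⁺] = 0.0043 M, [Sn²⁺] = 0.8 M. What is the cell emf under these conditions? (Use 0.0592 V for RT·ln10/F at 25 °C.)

The Sn²⁺/Sn couple has the higher reduction potential and acts as the cathode, so E°_cell = -0.14 − (-0.26) = 0.12 V.
Balancing electrons gives n = 2; the reaction quotient is Q = [Ni²⁺]/[Sn²⁺] = 0.00537.
At 25 °C, E = E° − (0.0592/n) log Q = 0.12 − (0.0592/2)(-2.270) = 0.120 + 0.067 = 0.187 V.

0.187 V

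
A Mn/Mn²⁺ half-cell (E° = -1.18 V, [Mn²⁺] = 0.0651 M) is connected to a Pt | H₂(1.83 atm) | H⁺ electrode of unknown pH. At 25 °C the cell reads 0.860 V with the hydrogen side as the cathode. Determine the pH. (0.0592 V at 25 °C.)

pH = 5.87

E°_cell = 1.18 V and n = 2.
log Q = n(E° − E)/0.0592 = 2×(1.18 − 0.860)/0.0592 = 10.811.
With Q = [Mn²⁺]·P(H₂) / [H⁺]^2, solving for [H⁺] gives log[H⁺] = -5.867, so pH = 5.87.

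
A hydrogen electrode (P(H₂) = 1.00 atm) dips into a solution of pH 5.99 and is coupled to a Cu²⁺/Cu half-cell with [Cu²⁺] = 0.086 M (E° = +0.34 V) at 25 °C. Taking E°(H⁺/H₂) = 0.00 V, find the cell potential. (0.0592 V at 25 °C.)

0.66 V

The Cu²⁺/Cu couple is the cathode, so E°_cell = 0.34 V; n = 2.
[H⁺] = 10^(−5.99) = 1 × 10^-6 M, and Q = [H⁺]^2 / ([Cu²⁺]·P(H₂)) = 1.22 × 10^-11.
E = E° − (0.0592/2) log Q = 0.34 − (0.0592/2)(-10.914) = 0.663 V.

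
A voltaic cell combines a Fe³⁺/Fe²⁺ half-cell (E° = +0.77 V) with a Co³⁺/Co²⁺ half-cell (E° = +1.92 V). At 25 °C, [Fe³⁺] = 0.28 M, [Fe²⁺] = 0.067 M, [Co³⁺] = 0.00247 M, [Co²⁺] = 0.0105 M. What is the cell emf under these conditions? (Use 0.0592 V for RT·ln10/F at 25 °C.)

1.08 V

The Co³⁺/Co²⁺ couple has the higher reduction potential and acts as the cathode, so E°_cell = +1.92 − (+0.77) = 1.15 V.
Balancing electrons gives n = 1; the reaction quotient is Q = [Fe³⁺]·[Co²⁺]/([Fe²⁺]·[Co³⁺]) = 17.8.
At 25 °C, E = E° − (0.0592/n) log Q = 1.15 − (0.0592/1)(1.250) = 1.150 − 0.074 = 1.076 V.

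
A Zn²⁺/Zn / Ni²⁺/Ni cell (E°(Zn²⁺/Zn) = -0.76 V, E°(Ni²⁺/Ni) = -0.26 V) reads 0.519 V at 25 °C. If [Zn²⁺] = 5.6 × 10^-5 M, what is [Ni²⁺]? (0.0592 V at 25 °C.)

From the Nernst equation, log Q = n(E° − E)/0.0592 = 2(0.50 − 0.519)/0.0592 = -0.642, so Q = 0.228.
With Q = [Zn²⁺]/[Ni²⁺] and the known concentrations, [Ni²⁺] in the denominator gives [Ni²⁺] = 2.5 × 10^-4 M.

2.5 × 10^-4 M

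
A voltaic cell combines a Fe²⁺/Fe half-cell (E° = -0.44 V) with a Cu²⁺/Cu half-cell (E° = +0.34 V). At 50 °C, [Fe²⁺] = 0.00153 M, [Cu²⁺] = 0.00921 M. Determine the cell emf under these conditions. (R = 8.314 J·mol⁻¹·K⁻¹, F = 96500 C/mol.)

0.805 V

The Cu²⁺/Cu couple has the higher reduction potential and acts as the cathode, so E°_cell = +0.34 − (-0.44) = 0.78 V.
Balancing electrons gives n = 2; the reaction quotient is Q = [Fe²⁺]/[Cu²⁺] = 0.166.
E = E° − (RT/nF) ln Q = 0.78 − (8.314×323)/(2×96500) × (-1.795) = 0.780 + 0.025 = 0.805 V.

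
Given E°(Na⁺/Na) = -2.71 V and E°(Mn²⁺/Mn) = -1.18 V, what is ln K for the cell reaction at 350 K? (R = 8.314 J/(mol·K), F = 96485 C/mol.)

ln K = 101.5

E°_cell = -1.18 − (-2.71) = 1.53 V, with n = 2 electrons transferred.
At equilibrium E = 0, so the Nernst equation gives ln K = nFE°/RT = (2)(96485)(1.53)/((8.314)(350)) = 101.46.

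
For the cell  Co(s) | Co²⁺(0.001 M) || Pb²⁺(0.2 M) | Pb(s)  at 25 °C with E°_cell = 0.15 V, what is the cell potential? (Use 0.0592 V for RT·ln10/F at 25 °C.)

Balancing electrons gives n = 2; the reaction quotient is Q = [Co²⁺]/[Pb²⁺] = 0.00500.
At 25 °C, E = E° − (0.0592/n) log Q = 0.15 − (0.0592/2)(-2.301) = 0.150 + 0.068 = 0.218 V.

0.218 V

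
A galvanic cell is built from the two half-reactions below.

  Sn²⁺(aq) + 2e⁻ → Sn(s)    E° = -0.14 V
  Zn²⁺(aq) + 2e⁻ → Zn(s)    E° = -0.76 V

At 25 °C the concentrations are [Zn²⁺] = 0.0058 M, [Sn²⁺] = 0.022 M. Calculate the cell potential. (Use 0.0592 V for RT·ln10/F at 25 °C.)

The Sn²⁺/Sn couple has the higher reduction potential and acts as the cathode, so E°_cell = -0.14 − (-0.76) = 0.62 V.
Balancing electrons gives n = 2; the reaction quotient is Q = [Zn²⁺]/[Sn²⁺] = 0.264.
At 25 °C, E = E° − (0.0592/n) log Q = 0.62 − (0.0592/2)(-0.579) = 0.620 + 0.017 = 0.637 V.

0.637 V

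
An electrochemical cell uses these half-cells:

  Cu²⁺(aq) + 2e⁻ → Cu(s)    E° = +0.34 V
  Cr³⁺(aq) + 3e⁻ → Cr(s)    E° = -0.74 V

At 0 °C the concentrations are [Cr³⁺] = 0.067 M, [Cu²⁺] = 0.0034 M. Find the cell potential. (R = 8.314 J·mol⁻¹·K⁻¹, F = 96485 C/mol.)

1.03 V

The Cu²⁺/Cu couple has the higher reduction potential and acts as the cathode, so E°_cell = +0.34 − (-0.74) = 1.08 V.
Balancing electrons gives n = 6; the reaction quotient is Q = [Cr³⁺]^2/[Cu²⁺]^3 = 1.14 × 10^5.
E = E° − (RT/nF) ln Q = 1.08 − (8.314×273)/(6×96485) × (11.646) = 1.080 − 0.046 = 1.034 V.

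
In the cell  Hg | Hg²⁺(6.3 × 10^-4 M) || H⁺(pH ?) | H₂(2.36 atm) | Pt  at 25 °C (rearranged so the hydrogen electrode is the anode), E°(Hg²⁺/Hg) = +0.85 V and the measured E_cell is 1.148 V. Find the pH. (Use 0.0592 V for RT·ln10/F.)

pH = 6.45

E°_cell = 0.85 V and n = 2.
log Q = n(E° − E)/0.0592 = 2×(0.85 − 1.148)/0.0592 = -10.068.
With Q = [H⁺]^2 / ([Hg²⁺]·P(H₂)), solving for [H⁺] gives log[H⁺] = -6.448, so pH = 6.45.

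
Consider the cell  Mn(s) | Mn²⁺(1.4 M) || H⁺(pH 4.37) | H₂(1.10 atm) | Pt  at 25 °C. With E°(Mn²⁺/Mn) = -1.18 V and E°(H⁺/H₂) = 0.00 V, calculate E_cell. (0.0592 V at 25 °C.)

0.92 V

The hydrogen couple is the cathode, so E°_cell = 1.18 V; n = 2.
[H⁺] = 10^(−4.37) = 4.3 × 10^-5 M, and Q = [Mn²⁺]·P(H₂) / [H⁺]^2 = 8.46 × 10^8.
E = E° − (0.0592/2) log Q = 1.18 − (0.0592/2)(8.928) = 0.916 V.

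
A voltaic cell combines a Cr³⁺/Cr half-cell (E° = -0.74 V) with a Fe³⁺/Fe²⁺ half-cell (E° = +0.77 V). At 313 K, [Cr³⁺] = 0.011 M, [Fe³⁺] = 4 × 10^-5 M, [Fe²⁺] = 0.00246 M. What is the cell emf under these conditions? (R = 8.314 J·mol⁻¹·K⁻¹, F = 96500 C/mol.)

The Fe³⁺/Fe²⁺ couple has the higher reduction potential and acts as the cathode, so E°_cell = +0.77 − (-0.74) = 1.51 V.
Balancing electrons gives n = 3; the reaction quotient is Q = [Cr³⁺]·[Fe²⁺]^3/[Fe³⁺]^3 = 2560.
E = E° − (RT/nF) ln Q = 1.51 − (8.314×313)/(3×96500) × (7.847) = 1.510 − 0.071 = 1.439 V.

1.44 V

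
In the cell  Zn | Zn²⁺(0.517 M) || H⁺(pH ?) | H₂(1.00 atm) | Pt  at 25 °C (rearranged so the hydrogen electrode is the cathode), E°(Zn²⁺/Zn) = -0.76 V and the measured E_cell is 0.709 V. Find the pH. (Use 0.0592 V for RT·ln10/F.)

E°_cell = 0.76 V and n = 2.
log Q = n(E° − E)/0.0592 = 2×(0.76 − 0.709)/0.0592 = 1.723.
With Q = [Zn²⁺]·P(H₂) / [H⁺]^2, solving for [H⁺] gives log[H⁺] = -1.005, so pH = 1.00.

pH = 1.00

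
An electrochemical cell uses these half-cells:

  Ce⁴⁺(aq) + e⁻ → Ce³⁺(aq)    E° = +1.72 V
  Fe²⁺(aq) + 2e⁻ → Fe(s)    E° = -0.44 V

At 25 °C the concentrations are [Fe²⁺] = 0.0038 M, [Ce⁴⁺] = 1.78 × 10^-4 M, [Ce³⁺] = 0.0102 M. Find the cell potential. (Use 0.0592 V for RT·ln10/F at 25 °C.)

The Ce⁴⁺/Ce³⁺ couple has the higher reduction potential and acts as the cathode, so E°_cell = +1.72 − (-0.44) = 2.16 V.
Balancing electrons gives n = 2; the reaction quotient is Q = [Fe²⁺]·[Ce³⁺]^2/[Ce⁴⁺]^2 = 12.5.
At 25 °C, E = E° − (0.0592/n) log Q = 2.16 − (0.0592/2)(1.096) = 2.160 − 0.032 = 2.128 V.

2.13 V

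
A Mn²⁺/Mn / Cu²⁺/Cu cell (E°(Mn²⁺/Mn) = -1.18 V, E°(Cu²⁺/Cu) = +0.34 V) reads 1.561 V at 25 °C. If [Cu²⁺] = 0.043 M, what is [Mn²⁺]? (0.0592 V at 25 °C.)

From the Nernst equation, log Q = n(E° − E)/0.0592 = 2(1.52 − 1.561)/0.0592 = -1.385, so Q = 0.0412.
With Q = [Mn²⁺]/[Cu²⁺] and the known concentrations, [Mn²⁺] in the numerator gives [Mn²⁺] = 0.0018 M.

0.0018 M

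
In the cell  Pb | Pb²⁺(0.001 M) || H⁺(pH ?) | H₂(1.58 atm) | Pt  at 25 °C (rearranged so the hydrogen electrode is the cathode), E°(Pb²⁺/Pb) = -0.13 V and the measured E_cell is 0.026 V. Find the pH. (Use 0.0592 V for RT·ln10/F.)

pH = 3.16

E°_cell = 0.13 V and n = 2.
log Q = n(E° − E)/0.0592 = 2×(0.13 − 0.026)/0.0592 = 3.514.
With Q = [Pb²⁺]·P(H₂) / [H⁺]^2, solving for [H⁺] gives log[H⁺] = -3.157, so pH = 3.16.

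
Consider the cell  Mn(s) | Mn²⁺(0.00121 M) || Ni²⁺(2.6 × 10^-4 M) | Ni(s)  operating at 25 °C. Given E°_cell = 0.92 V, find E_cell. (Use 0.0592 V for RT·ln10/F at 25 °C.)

0.900 V

Balancing electrons gives n = 2; the reaction quotient is Q = [Mn²⁺]/[Ni²⁺] = 4.65.
At 25 °C, E = E° − (0.0592/n) log Q = 0.92 − (0.0592/2)(0.668) = 0.920 − 0.020 = 0.900 V.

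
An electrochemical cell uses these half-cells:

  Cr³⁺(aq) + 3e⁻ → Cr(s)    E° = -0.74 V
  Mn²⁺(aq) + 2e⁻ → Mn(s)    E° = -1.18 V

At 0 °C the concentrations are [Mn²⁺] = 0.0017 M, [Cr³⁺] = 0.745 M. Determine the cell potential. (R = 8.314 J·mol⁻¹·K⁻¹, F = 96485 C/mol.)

The Cr³⁺/Cr couple has the higher reduction potential and acts as the cathode, so E°_cell = -0.74 − (-1.18) = 0.44 V.
Balancing electrons gives n = 6; the reaction quotient is Q = [Mn²⁺]^3/[Cr³⁺]^2 = 8.85 × 10^-9.
E = E° − (RT/nF) ln Q = 0.44 − (8.314×273)/(6×96485) × (-18.543) = 0.440 + 0.073 = 0.513 V.

0.513 V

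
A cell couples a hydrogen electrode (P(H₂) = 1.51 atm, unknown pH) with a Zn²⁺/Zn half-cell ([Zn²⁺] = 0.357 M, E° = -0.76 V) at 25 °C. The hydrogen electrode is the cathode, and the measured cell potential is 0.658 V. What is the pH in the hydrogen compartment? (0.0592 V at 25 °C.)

E°_cell = 0.76 V and n = 2.
log Q = n(E° − E)/0.0592 = 2×(0.76 − 0.658)/0.0592 = 3.446.
With Q = [Zn²⁺]·P(H₂) / [H⁺]^2, solving for [H⁺] gives log[H⁺] = -1.857, so pH = 1.86.

pH = 1.86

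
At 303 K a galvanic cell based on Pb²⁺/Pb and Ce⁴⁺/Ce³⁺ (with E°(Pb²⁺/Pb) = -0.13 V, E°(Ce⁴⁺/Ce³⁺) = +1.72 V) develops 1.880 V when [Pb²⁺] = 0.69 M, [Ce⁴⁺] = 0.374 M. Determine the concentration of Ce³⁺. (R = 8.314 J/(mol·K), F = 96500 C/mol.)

From the Nernst equation, ln Q = nF(E° − E)/RT = 2×96500×(1.85 − 1.880)/(8.314×303) = -2.298, so Q = 0.100.
With Q = [Pb²⁺]·[Ce³⁺]^2/[Ce⁴⁺]^2 and the known concentrations, [Ce³⁺]^2 in the numerator gives [Ce³⁺] = 0.14 M.

0.14 M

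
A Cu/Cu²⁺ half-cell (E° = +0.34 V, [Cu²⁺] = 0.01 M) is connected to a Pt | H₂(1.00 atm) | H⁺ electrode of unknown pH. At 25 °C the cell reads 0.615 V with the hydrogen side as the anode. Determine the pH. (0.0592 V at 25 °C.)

pH = 5.65

E°_cell = 0.34 V and n = 2.
log Q = n(E° − E)/0.0592 = 2×(0.34 − 0.615)/0.0592 = -9.291.
With Q = [H⁺]^2 / ([Cu²⁺]·P(H₂)), solving for [H⁺] gives log[H⁺] = -5.645, so pH = 5.65.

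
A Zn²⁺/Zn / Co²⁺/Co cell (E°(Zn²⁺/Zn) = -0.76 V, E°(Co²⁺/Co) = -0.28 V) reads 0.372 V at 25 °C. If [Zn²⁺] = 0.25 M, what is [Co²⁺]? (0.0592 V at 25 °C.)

5.6 × 10^-5 M

From the Nernst equation, log Q = n(E° − E)/0.0592 = 2(0.48 − 0.372)/0.0592 = 3.649, so Q = 4450.
With Q = [Zn²⁺]/[Co²⁺] and the known concentrations, [Co²⁺] in the denominator gives [Co²⁺] = 5.6 × 10^-5 M.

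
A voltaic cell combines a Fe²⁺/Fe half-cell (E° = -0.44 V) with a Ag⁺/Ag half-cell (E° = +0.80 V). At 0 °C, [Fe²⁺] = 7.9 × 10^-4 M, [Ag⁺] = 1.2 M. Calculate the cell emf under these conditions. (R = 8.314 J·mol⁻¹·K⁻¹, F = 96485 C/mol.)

The Ag⁺/Ag couple has the higher reduction potential and acts as the cathode, so E°_cell = +0.80 − (-0.44) = 1.24 V.
Balancing electrons gives n = 2; the reaction quotient is Q = [Fe²⁺]/[Ag⁺]^2 = 5.49 × 10^-4.
E = E° − (RT/nF) ln Q = 1.24 − (8.314×273)/(2×96485) × (-7.508) = 1.240 + 0.088 = 1.328 V.

1.33 V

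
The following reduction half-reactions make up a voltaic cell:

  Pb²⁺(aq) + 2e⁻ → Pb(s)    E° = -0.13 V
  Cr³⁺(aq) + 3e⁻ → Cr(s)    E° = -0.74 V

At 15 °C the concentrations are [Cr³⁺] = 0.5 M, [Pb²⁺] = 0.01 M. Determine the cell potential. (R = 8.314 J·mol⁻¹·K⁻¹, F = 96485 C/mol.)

0.559 V

The Pb²⁺/Pb couple has the higher reduction potential and acts as the cathode, so E°_cell = -0.13 − (-0.74) = 0.61 V.
Balancing electrons gives n = 6; the reaction quotient is Q = [Cr³⁺]^2/[Pb²⁺]^3 = 2.5 × 10^5.
E = E° − (RT/nF) ln Q = 0.61 − (8.314×288)/(6×96485) × (12.429) = 0.610 − 0.051 = 0.559 V.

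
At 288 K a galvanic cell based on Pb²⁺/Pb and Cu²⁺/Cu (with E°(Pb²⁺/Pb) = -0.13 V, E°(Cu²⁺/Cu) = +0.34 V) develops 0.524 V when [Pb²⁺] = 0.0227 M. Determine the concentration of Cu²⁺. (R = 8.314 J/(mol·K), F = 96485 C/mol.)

1.8 M

From the Nernst equation, ln Q = nF(E° − E)/RT = 2×96485×(0.47 − 0.524)/(8.314×288) = -4.352, so Q = 0.0129.
With Q = [Pb²⁺]/[Cu²⁺] and the known concentrations, [Cu²⁺] in the denominator gives [Cu²⁺] = 1.8 M.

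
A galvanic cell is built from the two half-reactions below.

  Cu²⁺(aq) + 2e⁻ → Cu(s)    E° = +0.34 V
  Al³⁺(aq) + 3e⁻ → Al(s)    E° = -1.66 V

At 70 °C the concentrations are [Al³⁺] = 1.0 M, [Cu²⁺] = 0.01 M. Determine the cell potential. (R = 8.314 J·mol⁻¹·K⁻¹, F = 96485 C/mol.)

The Cu²⁺/Cu couple has the higher reduction potential and acts as the cathode, so E°_cell = +0.34 − (-1.66) = 2.00 V.
Balancing electrons gives n = 6; the reaction quotient is Q = [Al³⁺]^2/[Cu²⁺]^3 = 1 × 10^6.
E = E° − (RT/nF) ln Q = 2.00 − (8.314×343)/(6×96485) × (13.816) = 2.000 − 0.068 = 1.932 V.

1.93 V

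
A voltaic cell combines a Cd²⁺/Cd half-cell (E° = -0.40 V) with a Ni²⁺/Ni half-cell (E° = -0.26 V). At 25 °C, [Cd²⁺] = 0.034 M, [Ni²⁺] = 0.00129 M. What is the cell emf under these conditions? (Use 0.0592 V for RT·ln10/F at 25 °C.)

The Ni²⁺/Ni couple has the higher reduction potential and acts as the cathode, so E°_cell = -0.26 − (-0.40) = 0.14 V.
Balancing electrons gives n = 2; the reaction quotient is Q = [Cd²⁺]/[Ni²⁺] = 26.4.
At 25 °C, E = E° − (0.0592/n) log Q = 0.14 − (0.0592/2)(1.421) = 0.140 − 0.042 = 0.098 V.

0.098 V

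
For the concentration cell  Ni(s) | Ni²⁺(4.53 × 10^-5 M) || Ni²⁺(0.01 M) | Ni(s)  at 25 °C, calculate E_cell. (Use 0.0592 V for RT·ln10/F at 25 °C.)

Both half-cells are Ni²⁺/Ni, so E°_cell = 0. The concentrated side is the cathode; the cell reaction moves Ni²⁺ from high to low concentration with n = 2.
Q = [Ni²⁺]_dilute/[Ni²⁺]_conc = 4.53 × 10^-5/0.01 = 0.00453.
E = 0 − (0.0592/2) log Q = −(0.0592/2)(-2.344) = 0.0694 V.

0.069 V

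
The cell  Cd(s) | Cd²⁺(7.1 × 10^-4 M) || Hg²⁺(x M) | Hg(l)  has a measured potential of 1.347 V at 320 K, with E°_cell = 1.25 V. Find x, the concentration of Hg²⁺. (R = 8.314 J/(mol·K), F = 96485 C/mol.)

0.81 M

From the Nernst equation, ln Q = nF(E° − E)/RT = 2×96485×(1.25 − 1.347)/(8.314×320) = -7.036, so Q = 8.8 × 10^-4.
With Q = [Cd²⁺]/[Hg²⁺] and the known concentrations, [Hg²⁺] in the denominator gives [Hg²⁺] = 0.81 M.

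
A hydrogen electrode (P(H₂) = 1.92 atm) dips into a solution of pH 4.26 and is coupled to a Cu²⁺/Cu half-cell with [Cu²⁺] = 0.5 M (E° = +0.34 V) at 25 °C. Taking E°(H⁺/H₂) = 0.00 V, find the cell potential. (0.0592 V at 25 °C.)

0.59 V

The Cu²⁺/Cu couple is the cathode, so E°_cell = 0.34 V; n = 2.
[H⁺] = 10^(−4.26) = 5.5 × 10^-5 M, and Q = [H⁺]^2 / ([Cu²⁺]·P(H₂)) = 3.15 × 10^-9.
E = E° − (0.0592/2) log Q = 0.34 − (0.0592/2)(-8.502) = 0.592 V.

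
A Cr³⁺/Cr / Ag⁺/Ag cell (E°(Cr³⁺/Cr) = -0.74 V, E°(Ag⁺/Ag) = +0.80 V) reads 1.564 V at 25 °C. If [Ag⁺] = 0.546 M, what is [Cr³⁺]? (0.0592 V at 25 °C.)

From the Nernst equation, log Q = n(E° − E)/0.0592 = 3(1.54 − 1.564)/0.0592 = -1.216, so Q = 0.0608.
With Q = [Cr³⁺]/[Ag⁺]^3 and the known concentrations, [Cr³⁺] in the numerator gives [Cr³⁺] = 0.0099 M.

0.0099 M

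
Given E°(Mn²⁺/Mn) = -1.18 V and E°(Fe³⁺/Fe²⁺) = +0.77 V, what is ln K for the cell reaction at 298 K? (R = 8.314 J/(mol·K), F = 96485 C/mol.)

ln K = 151.9

E°_cell = +0.77 − (-1.18) = 1.95 V, with n = 2 electrons transferred.
At equilibrium E = 0, so the Nernst equation gives ln K = nFE°/RT = (2)(96485)(1.95)/((8.314)(298)) = 151.88.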